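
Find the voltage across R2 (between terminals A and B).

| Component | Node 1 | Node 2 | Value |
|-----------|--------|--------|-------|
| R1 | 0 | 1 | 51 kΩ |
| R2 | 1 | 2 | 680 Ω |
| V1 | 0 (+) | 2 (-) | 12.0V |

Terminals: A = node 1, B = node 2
R1 and R2 are in series across V1 (node 0 → node 1 → node 2), and the output A–B is taken across R2, so this is a voltage divider.
Series current: I = V1/(R1 + R2) = 12/(51000 + 680) = 12/51680 = 0.0002322 A
V_R2 = I × R2 = V1 × R2/(R1 + R2) = 12 × 680/51680 = 0.1579 V

Final answer: 0.1579 V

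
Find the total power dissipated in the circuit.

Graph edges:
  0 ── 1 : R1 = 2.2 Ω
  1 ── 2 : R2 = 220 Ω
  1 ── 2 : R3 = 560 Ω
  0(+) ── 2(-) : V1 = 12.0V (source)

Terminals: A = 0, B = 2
Nodal analysis, taking node 2 as the 0 V reference.
Source V1 fixes V_0 = 12 V.
KCL at each unknown node (sum of currents leaving = 0; resistances in Ω):
  Node 1: (V_1 - 12)/2.2 + (V_1 - 0)/220 + (V_1 - 0)/560 = 0
Collecting terms: 0.4609 × V_1 = 5.455  =>  V_1 = 11.84 V
Power in each resistor, P = (ΔV)²/R:
  P_R1 = (12 - 11.84)²/2.2 = 0.01235 W
  P_R2 = (11.84 - 0)²/220 = 0.6367 W
  P_R3 = (11.84 - 0)²/560 = 0.2501 W
P_total = P_R1 + P_R2 + P_R3 = 0.8992 W

Final answer: 0.8992 W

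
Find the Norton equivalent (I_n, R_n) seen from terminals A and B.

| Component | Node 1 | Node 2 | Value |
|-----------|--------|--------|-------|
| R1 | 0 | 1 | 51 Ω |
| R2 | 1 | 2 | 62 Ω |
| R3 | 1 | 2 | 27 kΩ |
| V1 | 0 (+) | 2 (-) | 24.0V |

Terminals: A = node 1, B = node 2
Find the Thévenin equivalent first; then I_n = V_th/R_th and R_n = R_th.
Step 1 — V_th is the open-circuit voltage V_A - V_B (nothing connected across the terminals).
Nodal analysis, taking node 2 as the 0 V reference.
Source V1 fixes V_0 = 24 V.
KCL at each unknown node (sum of currents leaving = 0; resistances in Ω):
  Node 1: (V_1 - 24)/51 + (V_1 - 0)/62 + (V_1 - 0)/27000 = 0
Collecting terms: 0.03577 × V_1 = 0.4706  =>  V_1 = 13.15 V
V_th = V_1 - V_2 = 13.15 - 0 = 13.15 V
Step 2 — R_th: zero the source — replace V1 by a short circuit (node 2 merges into node 0) — and find the resistance seen between A (node 1) and B (node 0).
Reduce the network between node 1 (A) and node 0 (B) by series/parallel combination:
  Rp1 = R1 ‖ R2 ‖ R3 (parallel, all between nodes 0 and 1) = 1/(1/51 + 1/62 + 1/27000) = 27.95 Ω
R_th = 27.95 Ω
I_n = V_th/R_th = 13.15/27.95 = 0.4706 A, and R_n = R_th = 27.95 Ω

Final answer: I_n = 0.4706 A, R_n = 27.95 Ω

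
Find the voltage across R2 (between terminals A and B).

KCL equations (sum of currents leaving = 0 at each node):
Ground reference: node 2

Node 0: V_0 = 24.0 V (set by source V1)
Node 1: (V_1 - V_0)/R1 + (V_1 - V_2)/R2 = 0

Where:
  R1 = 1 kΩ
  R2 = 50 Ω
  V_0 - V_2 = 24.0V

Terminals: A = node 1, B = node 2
R1 and R2 are in series across V1 (node 0 → node 1 → node 2), and the output A–B is taken across R2, so this is a voltage divider.
Series current: I = V1/(R1 + R2) = 24/(1000 + 50) = 24/1050 = 0.02286 A
V_R2 = I × R2 = V1 × R2/(R1 + R2) = 24 × 50/1050 = 1.143 V

Final answer: 1.143 V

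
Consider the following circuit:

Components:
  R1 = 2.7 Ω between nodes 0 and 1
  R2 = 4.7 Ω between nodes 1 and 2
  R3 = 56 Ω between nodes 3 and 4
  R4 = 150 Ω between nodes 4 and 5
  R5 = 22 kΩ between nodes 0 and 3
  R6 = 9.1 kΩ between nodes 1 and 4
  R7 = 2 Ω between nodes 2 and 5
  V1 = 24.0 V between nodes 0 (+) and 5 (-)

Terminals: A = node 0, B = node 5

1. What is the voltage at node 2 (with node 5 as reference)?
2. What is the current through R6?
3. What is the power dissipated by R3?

Nodal analysis, taking node 5 as the 0 V reference.
Source V1 fixes V_0 = 24 V.
KCL at each unknown node (sum of currents leaving = 0; resistances in Ω):
  Node 1: (V_1 - 24)/2.7 + (V_1 - V_2)/4.7 + (V_1 - V_4)/9100 = 0
  Node 2: (V_2 - V_1)/4.7 + (V_2 - 0)/2 = 0
  Node 3: (V_3 - V_4)/56 + (V_3 - 24)/22000 = 0
  Node 4: (V_4 - V_3)/56 + (V_4 - 0)/150 + (V_4 - V_1)/9100 = 0
Collecting terms (coefficients in siemens):
  0.5832·V_1 - 0.2128·V_2 - 0.0001099·V_4 = 8.889
  0.7128·V_2 - 0.2128·V_1 = 0
  0.0179·V_3 - 0.01786·V_4 = 0.001091
  0.02463·V_4 - 0.0001099·V_1 - 0.01786·V_3 = 0
Solving these 4 simultaneous equations (Gaussian elimination) gives:
  V_1 = 17.1 V, V_2 = 5.105 V, V_3 = 0.4948 V, V_4 = 0.435 V
Part 1:
  Read off the nodal solution: V_2 = 5.105 V
Part 2:
  I_R6 = (V_1 - V_4)/R6 = (17.1 - 0.435)/9100 = 0.001832 A
  Magnitude: I_R6 = 0.001832 A
Part 3:
  I_R3 = (V_3 - V_4)/R3 = (0.4948 - 0.435)/56 = 0.001068 A
  P_R3 = I_R3² × R3 = (0.001068)² × 56 = 0.00006392 W

Final answers:
1. V_2 = 5.105 V
2. I_R6 = 0.001832 A
3. P_R3 = 6.392e-05 W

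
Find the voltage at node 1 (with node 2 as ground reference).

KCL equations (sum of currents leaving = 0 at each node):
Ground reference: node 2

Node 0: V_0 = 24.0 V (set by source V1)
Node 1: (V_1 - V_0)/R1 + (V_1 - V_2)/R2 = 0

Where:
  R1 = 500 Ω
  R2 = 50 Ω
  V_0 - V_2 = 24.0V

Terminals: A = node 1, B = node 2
Nodal analysis, taking node 2 as the 0 V reference.
Source V1 fixes V_0 = 24 V.
KCL at each unknown node (sum of currents leaving = 0; resistances in Ω):
  Node 1: (V_1 - 24)/500 + (V_1 - 0)/50 = 0
Collecting terms: 0.022 × V_1 = 0.048  =>  V_1 = 2.182 V
The requested potential is V_1 = 2.182 V.

Final answer: V_1 = 2.182 V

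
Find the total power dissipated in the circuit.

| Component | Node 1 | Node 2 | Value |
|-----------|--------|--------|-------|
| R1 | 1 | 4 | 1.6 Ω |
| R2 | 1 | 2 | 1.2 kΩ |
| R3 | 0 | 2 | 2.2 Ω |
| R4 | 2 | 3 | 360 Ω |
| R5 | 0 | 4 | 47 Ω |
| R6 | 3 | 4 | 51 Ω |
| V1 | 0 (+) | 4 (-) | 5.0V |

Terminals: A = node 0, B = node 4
Nodal analysis, taking node 4 as the 0 V reference.
Source V1 fixes V_0 = 5 V.
KCL at each unknown node (sum of currents leaving = 0; resistances in Ω):
  Node 1: (V_1 - 0)/1.6 + (V_1 - V_2)/1200 = 0
  Node 2: (V_2 - V_1)/1200 + (V_2 - 5)/2.2 + (V_2 - V_3)/360 = 0
  Node 3: (V_3 - V_2)/360 + (V_3 - 0)/51 = 0
Collecting terms (coefficients in siemens):
  0.6258·V_1 - 0.0008333·V_2 = 0
  0.4582·V_2 - 0.0008333·V_1 - 0.002778·V_3 = 2.273
  0.02239·V_3 - 0.002778·V_2 = 0
Solving these 3 simultaneous equations (Gaussian elimination) gives:
  V_1 = 0.00661 V, V_2 = 4.964 V, V_3 = 0.616 V
Power in each resistor, P = (ΔV)²/R:
  P_R1 = (0.00661 - 0)²/1.6 = 0.00002731 W
  P_R2 = (0.00661 - 4.964)²/1200 = 0.02048 W
  P_R3 = (5 - 4.964)²/2.2 = 0.0005781 W
  P_R4 = (4.964 - 0.616)²/360 = 0.05252 W
  P_R5 = (5 - 0)²/47 = 0.5319 W
  P_R6 = (0.616 - 0)²/51 = 0.007441 W
P_total = P_R1 + P_R2 + P_R3 + P_R4 + P_R5 + P_R6 = 0.613 W

Final answer: 0.613 W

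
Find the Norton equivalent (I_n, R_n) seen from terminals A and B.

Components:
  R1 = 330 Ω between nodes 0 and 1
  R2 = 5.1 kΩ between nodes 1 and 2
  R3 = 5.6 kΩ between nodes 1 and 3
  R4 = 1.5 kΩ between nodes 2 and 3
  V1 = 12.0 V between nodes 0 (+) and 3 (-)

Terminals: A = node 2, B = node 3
Find the Thévenin equivalent first; then I_n = V_th/R_th and R_n = R_th.
Step 1 — V_th is the open-circuit voltage V_A - V_B (nothing connected across the terminals).
Nodal analysis, taking node 3 as the 0 V reference.
Source V1 fixes V_0 = 12 V.
KCL at each unknown node (sum of currents leaving = 0; resistances in Ω):
  Node 1: (V_1 - 12)/330 + (V_1 - V_2)/5100 + (V_1 - 0)/5600 = 0
  Node 2: (V_2 - V_1)/5100 + (V_2 - 0)/1500 = 0
Collecting terms (coefficients in siemens):
  0.003405·V_1 - 0.0001961·V_2 = 0.03636
  0.0008627·V_2 - 0.0001961·V_1 = 0
Determinant D = (0.003405)(0.0008627) - (-0.0001961)(-0.0001961) = 0.000002899
V_1 = [(0.03636)(0.0008627) - (-0.0001961)(0)]/D = 10.82 V
V_2 = [(0.003405)(0) - (0.03636)(-0.0001961)]/D = 2.459 V
V_th = V_2 - V_3 = 2.459 - 0 = 2.459 V
Step 2 — R_th: zero the source — replace V1 by a short circuit (node 3 merges into node 0) — and find the resistance seen between A (node 2) and B (node 0).
Reduce the network between node 2 (A) and node 0 (B) by series/parallel combination:
  Rp1 = R1 ‖ R3 (parallel, both between nodes 0 and 1) = 1/(1/330 + 1/5600) = 311.6 Ω
  Rs1 = R2 + Rp1 (series, joined only at node 1) = 5100 + 311.6 = 5412 Ω
  Rp2 = R4 ‖ Rs1 (parallel, both between nodes 0 and 2) = 1/(1/1500 + 1/5412) = 1174 Ω
R_th = 1.174 kΩ
I_n = V_th/R_th = 2.459/1174 = 0.002094 A, and R_n = R_th = 1.174 kΩ

Final answer: I_n = 0.002094 A, R_n = 1.174 kΩ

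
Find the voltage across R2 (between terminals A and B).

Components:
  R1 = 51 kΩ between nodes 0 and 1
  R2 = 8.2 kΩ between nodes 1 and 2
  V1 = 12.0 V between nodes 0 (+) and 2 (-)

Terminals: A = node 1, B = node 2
R1 and R2 are in series across V1 (node 0 → node 1 → node 2), and the output A–B is taken across R2, so this is a voltage divider.
Series current: I = V1/(R1 + R2) = 12/(51000 + 8200) = 12/59200 = 0.0002027 A
V_R2 = I × R2 = V1 × R2/(R1 + R2) = 12 × 8200/59200 = 1.662 V

Final answer: 1.662 V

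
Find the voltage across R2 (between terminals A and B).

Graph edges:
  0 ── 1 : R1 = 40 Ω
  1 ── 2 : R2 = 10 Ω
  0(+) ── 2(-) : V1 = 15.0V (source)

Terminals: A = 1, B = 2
R1 and R2 are in series across V1 (node 0 → node 1 → node 2), and the output A–B is taken across R2, so this is a voltage divider.
Series current: I = V1/(R1 + R2) = 15/(40 + 10) = 15/50 = 0.3 A
V_R2 = I × R2 = V1 × R2/(R1 + R2) = 15 × 10/50 = 3 V

Final answer: 3 V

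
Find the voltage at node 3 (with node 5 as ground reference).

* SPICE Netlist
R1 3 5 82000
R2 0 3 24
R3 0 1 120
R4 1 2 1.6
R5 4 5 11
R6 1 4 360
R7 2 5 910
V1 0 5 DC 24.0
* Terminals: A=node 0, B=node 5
Nodal analysis, taking node 5 as the 0 V reference.
Source V1 fixes V_0 = 24 V.
KCL at each unknown node (sum of currents leaving = 0; resistances in Ω):
  Node 1: (V_1 - 24)/120 + (V_1 - V_2)/1.6 + (V_1 - V_4)/360 = 0
  Node 2: (V_2 - V_1)/1.6 + (V_2 - 0)/910 = 0
  Node 3: (V_3 - 0)/82000 + (V_3 - 24)/24 = 0
  Node 4: (V_4 - 0)/11 + (V_4 - V_1)/360 = 0
Collecting terms (coefficients in siemens):
  0.6361·V_1 - 0.625·V_2 - 0.002778·V_4 = 0.2
  0.6261·V_2 - 0.625·V_1 = 0
  0.04168·V_3 = 1
  0.09369·V_4 - 0.002778·V_1 = 0
Solving these 4 simultaneous equations (Gaussian elimination) gives:
  V_1 = 16.49 V, V_2 = 16.46 V, V_3 = 23.99 V, V_4 = 0.489 V
The requested potential is V_3 = 23.99 V.

Final answer: V_3 = 23.99 V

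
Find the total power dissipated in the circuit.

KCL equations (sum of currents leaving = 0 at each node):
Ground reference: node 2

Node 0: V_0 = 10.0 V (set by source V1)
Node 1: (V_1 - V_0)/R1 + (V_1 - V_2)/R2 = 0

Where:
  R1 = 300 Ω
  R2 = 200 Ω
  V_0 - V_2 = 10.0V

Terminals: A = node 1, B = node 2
Nodal analysis, taking node 2 as the 0 V reference.
Source V1 fixes V_0 = 10 V.
KCL at each unknown node (sum of currents leaving = 0; resistances in Ω):
  Node 1: (V_1 - 10)/300 + (V_1 - 0)/200 = 0
Collecting terms: 0.008333 × V_1 = 0.03333  =>  V_1 = 4 V
Power in each resistor, P = (ΔV)²/R:
  P_R1 = (10 - 4)²/300 = 0.12 W
  P_R2 = (4 - 0)²/200 = 0.08 W
P_total = P_R1 + P_R2 = 0.2 W

Final answer: 0.2 W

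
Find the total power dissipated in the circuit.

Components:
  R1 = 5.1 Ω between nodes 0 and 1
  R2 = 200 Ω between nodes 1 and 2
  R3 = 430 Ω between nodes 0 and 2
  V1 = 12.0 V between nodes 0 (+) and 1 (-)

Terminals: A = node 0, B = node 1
Nodal analysis, taking node 1 as the 0 V reference.
Source V1 fixes V_0 = 12 V.
KCL at each unknown node (sum of currents leaving = 0; resistances in Ω):
  Node 2: (V_2 - 0)/200 + (V_2 - 12)/430 = 0
Collecting terms: 0.007326 × V_2 = 0.02791  =>  V_2 = 3.81 V
Power in each resistor, P = (ΔV)²/R:
  P_R1 = (12 - 0)²/5.1 = 28.24 W
  P_R2 = (0 - 3.81)²/200 = 0.07256 W
  P_R3 = (12 - 3.81)²/430 = 0.156 W
P_total = P_R1 + P_R2 + P_R3 = 28.46 W

Final answer: 28.46 W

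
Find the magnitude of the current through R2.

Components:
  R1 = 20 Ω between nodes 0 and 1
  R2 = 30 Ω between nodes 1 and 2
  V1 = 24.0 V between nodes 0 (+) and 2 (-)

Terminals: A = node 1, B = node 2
Nodal analysis, taking node 2 as the 0 V reference.
Source V1 fixes V_0 = 24 V.
KCL at each unknown node (sum of currents leaving = 0; resistances in Ω):
  Node 1: (V_1 - 24)/20 + (V_1 - 0)/30 = 0
Collecting terms: 0.08333 × V_1 = 1.2  =>  V_1 = 14.4 V
I_R2 = (V_1 - V_2)/R2 = (14.4 - 0)/30 = 0.48 A
|I_R2| = 0.48 A

Final answer: |I_R2| = 0.48 A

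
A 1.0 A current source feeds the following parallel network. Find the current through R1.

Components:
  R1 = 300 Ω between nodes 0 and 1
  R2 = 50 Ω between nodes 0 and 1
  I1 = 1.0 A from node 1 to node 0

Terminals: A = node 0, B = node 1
All resistors sit directly between nodes 0 and 1, so they are in parallel and share one voltage V; the full source current 1 A splits among them.
1/R_par = 1/300 + 1/50 = 0.02333 S  =>  R_par = 42.86 Ω
V = I × R_par = 1 × 42.86 = 42.86 V
I_R1 = V/R1 = 42.86/300 = 0.1429 A

Final answer: 0.1429 A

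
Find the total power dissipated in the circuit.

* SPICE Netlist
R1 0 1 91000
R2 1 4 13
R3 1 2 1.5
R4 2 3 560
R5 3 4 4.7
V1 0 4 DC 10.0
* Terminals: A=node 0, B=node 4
Nodal analysis, taking node 4 as the 0 V reference.
Source V1 fixes V_0 = 10 V.
KCL at each unknown node (sum of currents leaving = 0; resistances in Ω):
  Node 1: (V_1 - 10)/91000 + (V_1 - 0)/13 + (V_1 - V_2)/1.5 = 0
  Node 2: (V_2 - V_1)/1.5 + (V_2 - V_3)/560 = 0
  Node 3: (V_3 - V_2)/560 + (V_3 - 0)/4.7 = 0
Collecting terms (coefficients in siemens):
  0.7436·V_1 - 0.6667·V_2 = 0.0001099
  0.6685·V_2 - 0.6667·V_1 - 0.001786·V_3 = 0
  0.2146·V_3 - 0.001786·V_2 = 0
Solving these 3 simultaneous equations (Gaussian elimination) gives:
  V_1 = 0.001396 V, V_2 = 0.001393 V, V_3 = 0.00001159 V
Power in each resistor, P = (ΔV)²/R:
  P_R1 = (10 - 0.001396)²/91000 = 0.001099 W
  P_R2 = (0.001396 - 0)²/13 = 0.00000015 W
  P_R3 = (0.001396 - 0.001393)²/1.5 = 0.000000000009123 W
  P_R4 = (0.001393 - 0.00001159)²/560 = 0.000000003406 W
  P_R5 = (0.00001159 - 0)²/4.7 = 0.00000000002858 W
P_total = P_R1 + P_R2 + P_R3 + P_R4 + P_R5 = 0.001099 W

Final answer: 0.001099 W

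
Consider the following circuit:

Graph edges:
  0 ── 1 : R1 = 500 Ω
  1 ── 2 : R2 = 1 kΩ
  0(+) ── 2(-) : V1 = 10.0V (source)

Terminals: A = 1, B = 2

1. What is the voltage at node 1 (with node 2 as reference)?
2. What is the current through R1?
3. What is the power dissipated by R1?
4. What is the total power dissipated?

Nodal analysis, taking node 2 as the 0 V reference.
Source V1 fixes V_0 = 10 V.
KCL at each unknown node (sum of currents leaving = 0; resistances in Ω):
  Node 1: (V_1 - 10)/500 + (V_1 - 0)/1000 = 0
Collecting terms: 0.003 × V_1 = 0.02  =>  V_1 = 6.667 V
Part 1:
  Read off the nodal solution: V_1 = 6.667 V
Part 2:
  I_R1 = (V_0 - V_1)/R1 = (10 - 6.667)/500 = 0.006667 A
  Magnitude: I_R1 = 0.006667 A
Part 3:
  I_R1 = (V_0 - V_1)/R1 = (10 - 6.667)/500 = 0.006667 A
  P_R1 = I_R1² × R1 = (0.006667)² × 500 = 0.02222 W
Part 4:
  Power in each resistor, P = (ΔV)²/R:
    P_R1 = (10 - 6.667)²/500 = 0.02222 W
    P_R2 = (6.667 - 0)²/1000 = 0.04444 W
  P_total = P_R1 + P_R2 = 0.06667 W

Final answers:
1. V_1 = 6.667 V
2. I_R1 = 0.006667 A
3. P_R1 = 0.02222 W
4. P_total = 0.06667 W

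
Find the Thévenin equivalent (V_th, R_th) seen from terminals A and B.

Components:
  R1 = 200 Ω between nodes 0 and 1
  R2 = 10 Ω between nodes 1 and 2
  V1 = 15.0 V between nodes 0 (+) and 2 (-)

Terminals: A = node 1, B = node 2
Step 1 — V_th is the open-circuit voltage V_A - V_B (nothing connected across the terminals).
Nodal analysis, taking node 2 as the 0 V reference.
Source V1 fixes V_0 = 15 V.
KCL at each unknown node (sum of currents leaving = 0; resistances in Ω):
  Node 1: (V_1 - 15)/200 + (V_1 - 0)/10 = 0
Collecting terms: 0.105 × V_1 = 0.075  =>  V_1 = 0.7143 V
V_th = V_1 - V_2 = 0.7143 - 0 = 0.7143 V
Step 2 — R_th: zero the source — replace V1 by a short circuit (node 2 merges into node 0) — and find the resistance seen between A (node 1) and B (node 0).
Reduce the network between node 1 (A) and node 0 (B) by series/parallel combination:
  Rp1 = R1 ‖ R2 (parallel, both between nodes 0 and 1) = 1/(1/200 + 1/10) = 9.524 Ω
R_th = 9.524 Ω

Final answer: V_th = 0.7143 V, R_th = 9.524 Ω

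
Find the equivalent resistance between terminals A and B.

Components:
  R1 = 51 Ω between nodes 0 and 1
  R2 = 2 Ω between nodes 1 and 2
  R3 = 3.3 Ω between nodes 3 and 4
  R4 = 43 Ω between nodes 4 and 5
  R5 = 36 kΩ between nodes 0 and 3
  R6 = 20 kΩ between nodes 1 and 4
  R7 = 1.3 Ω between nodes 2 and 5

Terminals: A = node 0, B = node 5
The network is not a plain series/parallel combination. Inject a 1 A test current into terminal A (node 0) and return it from terminal B (node 5); then R_eq = V_A / (1 A).
Nodal analysis, taking node 5 as the 0 V reference.
Current source I_test pushes 1 A into node 0 and draws it out of node 5.
KCL at each unknown node (sum of currents leaving = 0; resistances in Ω):
  Node 0: (V_0 - V_1)/51 + (V_0 - V_3)/36000 - 1 = 0
  Node 1: (V_1 - V_0)/51 + (V_1 - V_2)/2 + (V_1 - V_4)/20000 = 0
  Node 2: (V_2 - V_1)/2 + (V_2 - 0)/1.3 = 0
  Node 3: (V_3 - V_0)/36000 + (V_3 - V_4)/3.3 = 0
  Node 4: (V_4 - V_1)/20000 + (V_4 - V_3)/3.3 + (V_4 - 0)/43 = 0
Collecting terms (coefficients in siemens):
  0.01964·V_0 - 0.01961·V_1 - 0.00002778·V_3 = 1
  0.5197·V_1 - 0.01961·V_0 - 0.5·V_2 - 0.00005·V_4 = 0
  1.269·V_2 - 0.5·V_1 = 0
  0.3031·V_3 - 0.00002778·V_0 - 0.303·V_4 = 0
  0.3263·V_4 - 0.00005·V_1 - 0.303·V_3 = 0
Solving these 5 simultaneous equations (Gaussian elimination) gives:
  V_0 = 54.22 V, V_1 = 3.295 V, V_2 = 1.298 V, V_3 = 0.07656 V
  V_4 = 0.0716 V
R_eq = V_0 / 1 A = 54.22 Ω

Final answer: 54.22 Ω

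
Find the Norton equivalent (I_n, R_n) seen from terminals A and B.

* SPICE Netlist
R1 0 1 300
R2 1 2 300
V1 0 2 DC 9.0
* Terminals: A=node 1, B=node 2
Find the Thévenin equivalent first; then I_n = V_th/R_th and R_n = R_th.
Step 1 — V_th is the open-circuit voltage V_A - V_B (nothing connected across the terminals).
Nodal analysis, taking node 2 as the 0 V reference.
Source V1 fixes V_0 = 9 V.
KCL at each unknown node (sum of currents leaving = 0; resistances in Ω):
  Node 1: (V_1 - 9)/300 + (V_1 - 0)/300 = 0
Collecting terms: 0.006667 × V_1 = 0.03  =>  V_1 = 4.5 V
V_th = V_1 - V_2 = 4.5 - 0 = 4.5 V
Step 2 — R_th: zero the source — replace V1 by a short circuit (node 2 merges into node 0) — and find the resistance seen between A (node 1) and B (node 0).
Reduce the network between node 1 (A) and node 0 (B) by series/parallel combination:
  Rp1 = R1 ‖ R2 (parallel, both between nodes 0 and 1) = 1/(1/300 + 1/300) = 150 Ω
R_th = 150 Ω
I_n = V_th/R_th = 4.5/150 = 0.03 A, and R_n = R_th = 150 Ω

Final answer: I_n = 0.03 A, R_n = 150 Ω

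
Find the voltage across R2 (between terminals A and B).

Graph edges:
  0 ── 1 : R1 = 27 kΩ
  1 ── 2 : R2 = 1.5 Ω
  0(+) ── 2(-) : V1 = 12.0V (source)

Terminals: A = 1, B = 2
R1 and R2 are in series across V1 (node 0 → node 1 → node 2), and the output A–B is taken across R2, so this is a voltage divider.
Series current: I = V1/(R1 + R2) = 12/(27000 + 1.5) = 12/27000 = 0.0004444 A
V_R2 = I × R2 = V1 × R2/(R1 + R2) = 12 × 1.5/27000 = 0.0006666 V

Final answer: 0.0006666 V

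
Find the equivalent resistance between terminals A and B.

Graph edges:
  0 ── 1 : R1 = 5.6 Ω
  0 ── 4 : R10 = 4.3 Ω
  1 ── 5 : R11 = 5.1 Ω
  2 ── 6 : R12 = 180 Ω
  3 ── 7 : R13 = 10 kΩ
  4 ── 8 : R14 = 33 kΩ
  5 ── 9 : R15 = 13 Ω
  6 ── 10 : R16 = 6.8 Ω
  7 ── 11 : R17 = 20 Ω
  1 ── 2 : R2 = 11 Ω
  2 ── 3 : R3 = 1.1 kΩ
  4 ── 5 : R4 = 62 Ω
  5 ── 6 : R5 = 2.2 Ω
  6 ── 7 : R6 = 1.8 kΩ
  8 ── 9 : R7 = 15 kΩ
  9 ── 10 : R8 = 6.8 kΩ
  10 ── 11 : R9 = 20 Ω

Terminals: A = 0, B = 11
The network is not a plain series/parallel combination. Inject a 1 A test current into terminal A (node 0) and return it from terminal B (node 11); then R_eq = V_A / (1 A).
Nodal analysis, taking node 11 as the 0 V reference.
Current source I_test pushes 1 A into node 0 and draws it out of node 11.
KCL at each unknown node (sum of currents leaving = 0; resistances in Ω):
  Node 0: (V_0 - V_1)/5.6 + (V_0 - V_4)/4.3 - 1 = 0
  Node 1: (V_1 - V_0)/5.6 + (V_1 - V_2)/11 + (V_1 - V_5)/5.1 = 0
  Node 2: (V_2 - V_1)/11 + (V_2 - V_3)/1100 + (V_2 - V_6)/180 = 0
  Node 3: (V_3 - V_2)/1100 + (V_3 - V_7)/10000 = 0
  Node 4: (V_4 - V_0)/4.3 + (V_4 - V_5)/62 + (V_4 - V_8)/33000 = 0
  Node 5: (V_5 - V_1)/5.1 + (V_5 - V_4)/62 + (V_5 - V_6)/2.2 + (V_5 - V_9)/13 = 0
  Node 6: (V_6 - V_2)/180 + (V_6 - V_5)/2.2 + (V_6 - V_7)/1800 + (V_6 - V_10)/6.8 = 0
  Node 7: (V_7 - V_3)/10000 + (V_7 - V_6)/1800 + (V_7 - 0)/20 = 0
  Node 8: (V_8 - V_4)/33000 + (V_8 - V_9)/15000 = 0
  Node 9: (V_9 - V_5)/13 + (V_9 - V_8)/15000 + (V_9 - V_10)/6800 = 0
  Node 10: (V_10 - V_6)/6.8 + (V_10 - V_9)/6800 + (V_10 - 0)/20 = 0
Collecting terms (coefficients in siemens):
  0.4111·V_0 - 0.1786·V_1 - 0.2326·V_4 = 1
  0.4656·V_1 - 0.1786·V_0 - 0.09091·V_2 - 0.1961·V_5 = 0
  0.09737·V_2 - 0.09091·V_1 - 0.0009091·V_3 - 0.005556·V_6 = 0
  0.001009·V_3 - 0.0009091·V_2 - 0.0001·V_7 = 0
  0.2487·V_4 - 0.2326·V_0 - 0.01613·V_5 - 0.0000303·V_8 = 0
  0.7437·V_5 - 0.1961·V_1 - 0.01613·V_4 - 0.4545·V_6 - 0.07692·V_9 = 0
  0.6077·V_6 - 0.005556·V_2 - 0.4545·V_5 - 0.0005556·V_7 - 0.1471·V_10 = 0
  0.05066·V_7 - 0.0001·V_3 - 0.0005556·V_6 = 0
  0.00009697·V_8 - 0.0000303·V_4 - 0.00006667·V_9 = 0
  0.07714·V_9 - 0.07692·V_5 - 0.00006667·V_8 - 0.0001471·V_10 = 0
  0.1972·V_10 - 0.1471·V_6 - 0.0001471·V_9 = 0
Solving these 11 simultaneous equations (Gaussian elimination) gives:
  V_0 = 37.5 V, V_1 = 32.67 V, V_2 = 32.27 V, V_3 = 29.11 V
  V_4 = 36.91 V, V_5 = 28.45 V, V_6 = 26.33 V, V_7 = 0.3462 V
  V_8 = 31.08 V, V_9 = 28.43 V, V_10 = 19.65 V
R_eq = V_0 / 1 A = 37.5 Ω

Final answer: 37.5 Ω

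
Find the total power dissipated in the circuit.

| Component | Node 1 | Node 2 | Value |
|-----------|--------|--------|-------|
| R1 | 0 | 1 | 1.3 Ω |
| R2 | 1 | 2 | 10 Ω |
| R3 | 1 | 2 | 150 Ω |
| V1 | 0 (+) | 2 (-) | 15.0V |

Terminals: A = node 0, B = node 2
Nodal analysis, taking node 2 as the 0 V reference.
Source V1 fixes V_0 = 15 V.
KCL at each unknown node (sum of currents leaving = 0; resistances in Ω):
  Node 1: (V_1 - 15)/1.3 + (V_1 - 0)/10 + (V_1 - 0)/150 = 0
Collecting terms: 0.8759 × V_1 = 11.54  =>  V_1 = 13.17 V
Power in each resistor, P = (ΔV)²/R:
  P_R1 = (15 - 13.17)²/1.3 = 2.567 W
  P_R2 = (13.17 - 0)²/10 = 17.35 W
  P_R3 = (13.17 - 0)²/150 = 1.157 W
P_total = P_R1 + P_R2 + P_R3 = 21.08 W

Final answer: 21.08 W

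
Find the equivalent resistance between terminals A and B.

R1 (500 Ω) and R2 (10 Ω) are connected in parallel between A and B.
Reduce the network between node 0 (A) and node 1 (B) by series/parallel combination:
  Rp1 = R1 ‖ R2 (parallel, both between nodes 0 and 1) = 1/(1/500 + 1/10) = 9.804 Ω
R_eq = 9.804 Ω

Final answer: 9.804 Ω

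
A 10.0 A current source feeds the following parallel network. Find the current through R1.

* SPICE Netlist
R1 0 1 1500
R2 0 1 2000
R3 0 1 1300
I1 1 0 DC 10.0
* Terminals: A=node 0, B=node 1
All resistors sit directly between nodes 0 and 1, so they are in parallel and share one voltage V; the full source current 10 A splits among them.
1/R_par = 1/1500 + 1/2000 + 1/1300 = 0.001936 S  =>  R_par = 516.6 Ω
V = I × R_par = 10 × 516.6 = 5166 V
I_R1 = V/R1 = 5166/1500 = 3.444 A

Final answer: 3.444 A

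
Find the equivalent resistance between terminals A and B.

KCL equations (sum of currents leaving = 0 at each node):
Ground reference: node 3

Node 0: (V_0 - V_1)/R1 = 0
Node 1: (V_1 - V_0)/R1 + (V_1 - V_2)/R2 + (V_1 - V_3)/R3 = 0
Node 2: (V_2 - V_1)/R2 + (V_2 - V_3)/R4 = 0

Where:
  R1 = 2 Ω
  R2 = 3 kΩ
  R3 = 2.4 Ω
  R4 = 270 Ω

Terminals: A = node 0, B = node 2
Reduce the network between node 0 (A) and node 2 (B) by series/parallel combination:
  Rs1 = R3 + R4 (series, joined only at node 3) = 2.4 + 270 = 272.4 Ω
  Rp1 = R2 ‖ Rs1 (parallel, both between nodes 1 and 2) = 1/(1/3000 + 1/272.4) = 249.7 Ω
  Rs2 = R1 + Rp1 (series, joined only at node 1) = 2 + 249.7 = 251.7 Ω
R_eq = 251.7 Ω

Final answer: 251.7 Ω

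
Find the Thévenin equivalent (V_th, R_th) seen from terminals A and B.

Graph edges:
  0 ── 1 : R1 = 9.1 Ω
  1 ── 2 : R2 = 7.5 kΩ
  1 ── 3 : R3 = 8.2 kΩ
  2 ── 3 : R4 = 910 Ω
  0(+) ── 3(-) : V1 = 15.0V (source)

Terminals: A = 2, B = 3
Step 1 — V_th is the open-circuit voltage V_A - V_B (nothing connected across the terminals).
Nodal analysis, taking node 3 as the 0 V reference.
Source V1 fixes V_0 = 15 V.
KCL at each unknown node (sum of currents leaving = 0; resistances in Ω):
  Node 1: (V_1 - 15)/9.1 + (V_1 - V_2)/7500 + (V_1 - 0)/8200 = 0
  Node 2: (V_2 - V_1)/7500 + (V_2 - 0)/910 = 0
Collecting terms (coefficients in siemens):
  0.1101·V_1 - 0.0001333·V_2 = 1.648
  0.001232·V_2 - 0.0001333·V_1 = 0
Determinant D = (0.1101)(0.001232) - (-0.0001333)(-0.0001333) = 0.0001357
V_1 = [(1.648)(0.001232) - (-0.0001333)(0)]/D = 14.97 V
V_2 = [(0.1101)(0) - (1.648)(-0.0001333)]/D = 1.62 V
V_th = V_2 - V_3 = 1.62 - 0 = 1.62 V
Step 2 — R_th: zero the source — replace V1 by a short circuit (node 3 merges into node 0) — and find the resistance seen between A (node 2) and B (node 0).
Reduce the network between node 2 (A) and node 0 (B) by series/parallel combination:
  Rp1 = R1 ‖ R3 (parallel, both between nodes 0 and 1) = 1/(1/9.1 + 1/8200) = 9.09 Ω
  Rs1 = R2 + Rp1 (series, joined only at node 1) = 7500 + 9.09 = 7509 Ω
  Rp2 = R4 ‖ Rs1 (parallel, both between nodes 0 and 2) = 1/(1/910 + 1/7509) = 811.6 Ω
R_th = 811.6 Ω

Final answer: V_th = 1.62 V, R_th = 811.6 Ω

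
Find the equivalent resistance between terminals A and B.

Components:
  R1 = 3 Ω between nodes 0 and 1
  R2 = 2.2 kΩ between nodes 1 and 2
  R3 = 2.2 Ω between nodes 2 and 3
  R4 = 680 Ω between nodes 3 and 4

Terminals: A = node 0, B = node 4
Reduce the network between node 0 (A) and node 4 (B) by series/parallel combination:
  Rs1 = R1 + R2 (series, joined only at node 1) = 3 + 2200 = 2203 Ω
  Rs2 = R3 + Rs1 (series, joined only at node 2) = 2.2 + 2203 = 2205 Ω
  Rs3 = R4 + Rs2 (series, joined only at node 3) = 680 + 2205 = 2885 Ω
R_eq = 2.885 kΩ

Final answer: 2.885 kΩ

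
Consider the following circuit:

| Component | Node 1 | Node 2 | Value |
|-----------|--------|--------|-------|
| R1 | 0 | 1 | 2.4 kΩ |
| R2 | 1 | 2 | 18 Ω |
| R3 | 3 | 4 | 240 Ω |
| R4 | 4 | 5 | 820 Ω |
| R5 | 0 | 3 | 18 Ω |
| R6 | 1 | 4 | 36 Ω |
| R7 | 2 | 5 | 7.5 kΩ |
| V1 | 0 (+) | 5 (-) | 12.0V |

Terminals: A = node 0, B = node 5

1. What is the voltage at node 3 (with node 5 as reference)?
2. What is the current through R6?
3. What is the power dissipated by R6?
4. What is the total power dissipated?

Nodal analysis, taking node 5 as the 0 V reference.
Source V1 fixes V_0 = 12 V.
KCL at each unknown node (sum of currents leaving = 0; resistances in Ω):
  Node 1: (V_1 - 12)/2400 + (V_1 - V_2)/18 + (V_1 - V_4)/36 = 0
  Node 2: (V_2 - V_1)/18 + (V_2 - 0)/7500 = 0
  Node 3: (V_3 - V_4)/240 + (V_3 - 12)/18 = 0
  Node 4: (V_4 - V_3)/240 + (V_4 - 0)/820 + (V_4 - V_1)/36 = 0
Collecting terms (coefficients in siemens):
  0.08375·V_1 - 0.05556·V_2 - 0.02778·V_4 = 0.005
  0.05569·V_2 - 0.05556·V_1 = 0
  0.05972·V_3 - 0.004167·V_4 = 0.6667
  0.03316·V_4 - 0.02778·V_1 - 0.004167·V_3 = 0
Solving these 4 simultaneous equations (Gaussian elimination) gives:
  V_1 = 9.124 V, V_2 = 9.103 V, V_3 = 11.8 V, V_4 = 9.125 V
Part 1:
  Read off the nodal solution: V_3 = 11.8 V
Part 2:
  I_R6 = (V_1 - V_4)/R6 = (9.124 - 9.125)/36 = -0.00001551 A
  Magnitude: I_R6 = 0.00001551 A
Part 3:
  I_R6 = (V_1 - V_4)/R6 = (9.124 - 9.125)/36 = -0.00001551 A
  P_R6 = I_R6² × R6 = (-0.00001551)² × 36 = 0.000000008664 W
Part 4:
  Power in each resistor, P = (ΔV)²/R:
    P_R1 = (12 - 9.124)²/2400 = 0.003445 W
    P_R2 = (9.124 - 9.103)²/18 = 0.00002651 W
    P_R3 = (11.8 - 9.125)²/240 = 0.0298 W
    P_R4 = (9.125 - 0)²/820 = 0.1015 W
    P_R5 = (12 - 11.8)²/18 = 0.002235 W
    P_R6 = (9.124 - 9.125)²/36 = 0.000000008664 W
    P_R7 = (9.103 - 0)²/7500 = 0.01105 W
  P_total = P_R1 + P_R2 + P_R3 + P_R4 + P_R5 + P_R6 + P_R7 = 0.1481 W

Final answers:
1. V_3 = 11.8 V
2. I_R6 = 1.551e-05 A
3. P_R6 = 8.664e-09 W
4. P_total = 0.1481 W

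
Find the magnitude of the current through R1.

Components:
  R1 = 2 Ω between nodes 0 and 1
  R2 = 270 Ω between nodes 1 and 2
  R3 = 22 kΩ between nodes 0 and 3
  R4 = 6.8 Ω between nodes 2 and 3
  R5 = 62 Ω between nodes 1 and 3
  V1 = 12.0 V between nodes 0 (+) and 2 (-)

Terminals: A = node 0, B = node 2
Nodal analysis, taking node 2 as the 0 V reference.
Source V1 fixes V_0 = 12 V.
KCL at each unknown node (sum of currents leaving = 0; resistances in Ω):
  Node 1: (V_1 - 12)/2 + (V_1 - 0)/270 + (V_1 - V_3)/62 = 0
  Node 3: (V_3 - 12)/22000 + (V_3 - 0)/6.8 + (V_3 - V_1)/62 = 0
Collecting terms (coefficients in siemens):
  0.5198·V_1 - 0.01613·V_3 = 6
  0.1632·V_3 - 0.01613·V_1 = 0.0005455
Determinant D = (0.5198)(0.1632) - (-0.01613)(-0.01613) = 0.08459
V_1 = [(6)(0.1632) - (-0.01613)(0.0005455)]/D = 11.58 V
V_3 = [(0.5198)(0.0005455) - (6)(-0.01613)]/D = 1.147 V
I_R1 = (V_0 - V_1)/R1 = (12 - 11.58)/2 = 0.2111 A
|I_R1| = 0.2111 A

Final answer: |I_R1| = 0.2111 A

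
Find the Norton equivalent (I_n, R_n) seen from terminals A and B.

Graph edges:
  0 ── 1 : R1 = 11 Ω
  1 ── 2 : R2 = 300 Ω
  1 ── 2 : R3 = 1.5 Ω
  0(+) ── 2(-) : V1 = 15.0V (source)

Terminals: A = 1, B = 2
Find the Thévenin equivalent first; then I_n = V_th/R_th and R_n = R_th.
Step 1 — V_th is the open-circuit voltage V_A - V_B (nothing connected across the terminals).
Nodal analysis, taking node 2 as the 0 V reference.
Source V1 fixes V_0 = 15 V.
KCL at each unknown node (sum of currents leaving = 0; resistances in Ω):
  Node 1: (V_1 - 15)/11 + (V_1 - 0)/300 + (V_1 - 0)/1.5 = 0
Collecting terms: 0.7609 × V_1 = 1.364  =>  V_1 = 1.792 V
V_th = V_1 - V_2 = 1.792 - 0 = 1.792 V
Step 2 — R_th: zero the source — replace V1 by a short circuit (node 2 merges into node 0) — and find the resistance seen between A (node 1) and B (node 0).
Reduce the network between node 1 (A) and node 0 (B) by series/parallel combination:
  Rp1 = R1 ‖ R2 ‖ R3 (parallel, all between nodes 0 and 1) = 1/(1/11 + 1/300 + 1/1.5) = 1.314 Ω
R_th = 1.314 Ω
I_n = V_th/R_th = 1.792/1.314 = 1.364 A, and R_n = R_th = 1.314 Ω

Final answer: I_n = 1.364 A, R_n = 1.314 Ω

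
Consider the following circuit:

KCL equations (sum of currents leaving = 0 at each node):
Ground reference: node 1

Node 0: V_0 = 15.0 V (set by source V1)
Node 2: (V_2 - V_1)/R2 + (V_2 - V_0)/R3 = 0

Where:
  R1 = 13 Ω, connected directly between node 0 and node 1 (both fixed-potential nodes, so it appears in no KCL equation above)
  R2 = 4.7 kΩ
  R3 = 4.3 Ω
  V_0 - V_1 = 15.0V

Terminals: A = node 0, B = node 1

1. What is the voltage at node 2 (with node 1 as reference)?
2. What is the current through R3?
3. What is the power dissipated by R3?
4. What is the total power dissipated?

Nodal analysis, taking node 1 as the 0 V reference.
Source V1 fixes V_0 = 15 V.
KCL at each unknown node (sum of currents leaving = 0; resistances in Ω):
  Node 2: (V_2 - 0)/4700 + (V_2 - 15)/4.3 = 0
Collecting terms: 0.2328 × V_2 = 3.488  =>  V_2 = 14.99 V
Part 1:
  Read off the nodal solution: V_2 = 14.99 V
Part 2:
  I_R3 = (V_0 - V_2)/R3 = (15 - 14.99)/4.3 = 0.003189 A
  Magnitude: I_R3 = 0.003189 A
Part 3:
  I_R3 = (V_0 - V_2)/R3 = (15 - 14.99)/4.3 = 0.003189 A
  P_R3 = I_R3² × R3 = (0.003189)² × 4.3 = 0.00004372 W
Part 4:
  Power in each resistor, P = (ΔV)²/R:
    P_R1 = (15 - 0)²/13 = 17.31 W
    P_R2 = (0 - 14.99)²/4700 = 0.04778 W
    P_R3 = (15 - 14.99)²/4.3 = 0.00004372 W
  P_total = P_R1 + P_R2 + P_R3 = 17.36 W

Final answers:
1. V_2 = 14.99 V
2. I_R3 = 0.003189 A
3. P_R3 = 4.372e-05 W
4. P_total = 17.36 W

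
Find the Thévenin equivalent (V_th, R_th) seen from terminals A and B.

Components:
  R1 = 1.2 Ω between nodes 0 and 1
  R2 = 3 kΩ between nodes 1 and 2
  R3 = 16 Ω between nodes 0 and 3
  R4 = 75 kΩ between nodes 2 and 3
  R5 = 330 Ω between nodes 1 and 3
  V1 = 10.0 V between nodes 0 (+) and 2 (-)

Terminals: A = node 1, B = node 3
Step 1 — V_th is the open-circuit voltage V_A - V_B (nothing connected across the terminals).
Nodal analysis, taking node 2 as the 0 V reference.
Source V1 fixes V_0 = 10 V.
KCL at each unknown node (sum of currents leaving = 0; resistances in Ω):
  Node 1: (V_1 - 10)/1.2 + (V_1 - 0)/3000 + (V_1 - V_3)/330 = 0
  Node 3: (V_3 - 10)/16 + (V_3 - 0)/75000 + (V_3 - V_1)/330 = 0
Collecting terms (coefficients in siemens):
  0.8367·V_1 - 0.00303·V_3 = 8.333
  0.06554·V_3 - 0.00303·V_1 = 0.625
Determinant D = (0.8367)(0.06554) - (-0.00303)(-0.00303) = 0.05483
V_1 = [(8.333)(0.06554) - (-0.00303)(0.625)]/D = 9.996 V
V_3 = [(0.8367)(0.625) - (8.333)(-0.00303)]/D = 9.998 V
V_th = V_1 - V_3 = 9.996 - 9.998 = -0.001773 V
Step 2 — R_th: zero the source — replace V1 by a short circuit (node 2 merges into node 0) — and find the resistance seen between A (node 1) and B (node 3).
Reduce the network between node 1 (A) and node 3 (B) by series/parallel combination:
  Rp1 = R1 ‖ R2 (parallel, both between nodes 0 and 1) = 1/(1/1.2 + 1/3000) = 1.2 Ω
  Rp2 = R3 ‖ R4 (parallel, both between nodes 0 and 3) = 1/(1/16 + 1/75000) = 16 Ω
  Rs1 = Rp1 + Rp2 (series, joined only at node 0) = 1.2 + 16 = 17.2 Ω
  Rp3 = R5 ‖ Rs1 (parallel, both between nodes 1 and 3) = 1/(1/330 + 1/17.2) = 16.34 Ω
R_th = 16.34 Ω

Final answer: V_th = -0.001773 V, R_th = 16.34 Ω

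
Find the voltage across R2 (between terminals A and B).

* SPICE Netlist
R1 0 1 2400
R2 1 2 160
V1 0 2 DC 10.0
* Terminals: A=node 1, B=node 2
R1 and R2 are in series across V1 (node 0 → node 1 → node 2), and the output A–B is taken across R2, so this is a voltage divider.
Series current: I = V1/(R1 + R2) = 10/(2400 + 160) = 10/2560 = 0.003906 A
V_R2 = I × R2 = V1 × R2/(R1 + R2) = 10 × 160/2560 = 0.625 V

Final answer: 0.625 V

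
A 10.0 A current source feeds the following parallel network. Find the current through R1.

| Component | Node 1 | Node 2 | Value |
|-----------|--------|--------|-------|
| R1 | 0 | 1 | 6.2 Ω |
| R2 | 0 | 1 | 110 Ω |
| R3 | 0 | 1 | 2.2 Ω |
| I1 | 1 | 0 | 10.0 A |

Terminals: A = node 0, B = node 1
All resistors sit directly between nodes 0 and 1, so they are in parallel and share one voltage V; the full source current 10 A splits among them.
1/R_par = 1/6.2 + 1/110 + 1/2.2 = 0.6249 S  =>  R_par = 1.6 Ω
V = I × R_par = 10 × 1.6 = 16 V
I_R1 = V/R1 = 16/6.2 = 2.581 A

Final answer: 2.581 A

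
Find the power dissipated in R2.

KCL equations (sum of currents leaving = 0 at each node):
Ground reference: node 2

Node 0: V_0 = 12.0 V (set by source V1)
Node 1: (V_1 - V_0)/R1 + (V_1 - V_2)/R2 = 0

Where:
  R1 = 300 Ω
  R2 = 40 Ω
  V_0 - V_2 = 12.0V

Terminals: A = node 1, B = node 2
Nodal analysis, taking node 2 as the 0 V reference.
Source V1 fixes V_0 = 12 V.
KCL at each unknown node (sum of currents leaving = 0; resistances in Ω):
  Node 1: (V_1 - 12)/300 + (V_1 - 0)/40 = 0
Collecting terms: 0.02833 × V_1 = 0.04  =>  V_1 = 1.412 V
I_R2 = (V_1 - V_2)/R2 = (1.412 - 0)/40 = 0.03529 A
P_R2 = I_R2² × R2 = (0.03529)² × 40 = 0.04983 W

Final answer: 0.04983 W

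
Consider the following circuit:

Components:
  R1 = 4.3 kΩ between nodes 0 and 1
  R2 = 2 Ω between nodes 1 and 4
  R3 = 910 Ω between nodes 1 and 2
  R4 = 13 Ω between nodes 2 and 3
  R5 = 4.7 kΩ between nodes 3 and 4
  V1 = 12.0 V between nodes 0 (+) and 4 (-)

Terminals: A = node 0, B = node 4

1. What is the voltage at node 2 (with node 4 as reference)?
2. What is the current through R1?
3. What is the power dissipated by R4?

Nodal analysis, taking node 4 as the 0 V reference.
Source V1 fixes V_0 = 12 V.
KCL at each unknown node (sum of currents leaving = 0; resistances in Ω):
  Node 1: (V_1 - 12)/4300 + (V_1 - 0)/2 + (V_1 - V_2)/910 = 0
  Node 2: (V_2 - V_1)/910 + (V_2 - V_3)/13 = 0
  Node 3: (V_3 - V_2)/13 + (V_3 - 0)/4700 = 0
Collecting terms (coefficients in siemens):
  0.5013·V_1 - 0.001099·V_2 = 0.002791
  0.07802·V_2 - 0.001099·V_1 - 0.07692·V_3 = 0
  0.07714·V_3 - 0.07692·V_2 = 0
Solving these 3 simultaneous equations (Gaussian elimination) gives:
  V_1 = 0.005577 V, V_2 = 0.004674 V, V_3 = 0.004661 V
Part 1:
  Read off the nodal solution: V_2 = 0.004674 V
Part 2:
  I_R1 = (V_0 - V_1)/R1 = (12 - 0.005577)/4300 = 0.002789 A
  Magnitude: I_R1 = 0.002789 A
Part 3:
  I_R4 = (V_2 - V_3)/R4 = (0.004674 - 0.004661)/13 = 0.0000009918 A
  P_R4 = I_R4² × R4 = (0.0000009918)² × 13 = 0.00000000001279 W

Final answers:
1. V_2 = 0.004674 V
2. I_R1 = 0.002789 A
3. P_R4 = 1.279e-11 W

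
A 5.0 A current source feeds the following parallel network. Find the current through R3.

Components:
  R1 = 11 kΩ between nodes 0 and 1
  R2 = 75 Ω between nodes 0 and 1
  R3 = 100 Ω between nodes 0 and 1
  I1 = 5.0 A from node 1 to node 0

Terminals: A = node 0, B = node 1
All resistors sit directly between nodes 0 and 1, so they are in parallel and share one voltage V; the full source current 5 A splits among them.
1/R_par = 1/11000 + 1/75 + 1/100 = 0.02342 S  =>  R_par = 42.69 Ω
V = I × R_par = 5 × 42.69 = 213.5 V
I_R3 = V/R3 = 213.5/100 = 2.135 A

Final answer: 2.135 A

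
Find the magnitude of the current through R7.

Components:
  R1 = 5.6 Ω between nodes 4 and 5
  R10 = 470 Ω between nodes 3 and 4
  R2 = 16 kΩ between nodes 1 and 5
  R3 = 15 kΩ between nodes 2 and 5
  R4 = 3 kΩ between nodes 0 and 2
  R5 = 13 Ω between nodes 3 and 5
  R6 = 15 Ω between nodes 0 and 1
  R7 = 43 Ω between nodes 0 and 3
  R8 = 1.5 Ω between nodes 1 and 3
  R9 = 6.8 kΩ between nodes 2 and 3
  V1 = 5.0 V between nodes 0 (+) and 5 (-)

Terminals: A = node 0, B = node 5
Nodal analysis, taking node 5 as the 0 V reference.
Source V1 fixes V_0 = 5 V.
KCL at each unknown node (sum of currents leaving = 0; resistances in Ω):
  Node 1: (V_1 - 0)/16000 + (V_1 - 5)/15 + (V_1 - V_3)/1.5 = 0
  Node 2: (V_2 - 0)/15000 + (V_2 - 5)/3000 + (V_2 - V_3)/6800 = 0
  Node 3: (V_3 - 0)/13 + (V_3 - 5)/43 + (V_3 - V_1)/1.5 + (V_3 - V_2)/6800 + (V_3 - V_4)/470 = 0
  Node 4: (V_4 - 0)/5.6 + (V_4 - V_3)/470 = 0
Collecting terms (coefficients in siemens):
  0.7334·V_1 - 0.6667·V_3 = 0.3333
  0.0005471·V_2 - 0.0001471·V_3 = 0.001667
  0.7691·V_3 - 0.6667·V_1 - 0.0001471·V_2 - 0.002128·V_4 = 0.1163
  0.1807·V_4 - 0.002128·V_3 = 0
Solving these 4 simultaneous equations (Gaussian elimination) gives:
  V_1 = 2.795 V, V_2 = 3.739 V, V_3 = 2.574 V, V_4 = 0.03031 V
I_R7 = (V_0 - V_3)/R7 = (5 - 2.574)/43 = 0.05641 A
|I_R7| = 0.05641 A

Final answer: |I_R7| = 0.05641 A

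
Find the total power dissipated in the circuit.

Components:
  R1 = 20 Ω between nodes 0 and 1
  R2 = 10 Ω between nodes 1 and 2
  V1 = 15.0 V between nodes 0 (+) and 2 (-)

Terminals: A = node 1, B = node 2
Nodal analysis, taking node 2 as the 0 V reference.
Source V1 fixes V_0 = 15 V.
KCL at each unknown node (sum of currents leaving = 0; resistances in Ω):
  Node 1: (V_1 - 15)/20 + (V_1 - 0)/10 = 0
Collecting terms: 0.15 × V_1 = 0.75  =>  V_1 = 5 V
Power in each resistor, P = (ΔV)²/R:
  P_R1 = (15 - 5)²/20 = 5 W
  P_R2 = (5 - 0)²/10 = 2.5 W
P_total = P_R1 + P_R2 = 7.5 W

Final answer: 7.5 W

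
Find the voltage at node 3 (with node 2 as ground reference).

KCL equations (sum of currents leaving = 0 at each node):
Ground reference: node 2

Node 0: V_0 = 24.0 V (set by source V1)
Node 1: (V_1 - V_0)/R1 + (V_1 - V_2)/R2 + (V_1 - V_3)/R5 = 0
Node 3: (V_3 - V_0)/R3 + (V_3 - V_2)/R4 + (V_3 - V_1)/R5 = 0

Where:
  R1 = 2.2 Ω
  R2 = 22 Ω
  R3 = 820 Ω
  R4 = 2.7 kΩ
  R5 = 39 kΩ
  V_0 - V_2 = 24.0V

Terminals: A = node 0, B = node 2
Nodal analysis, taking node 2 as the 0 V reference.
Source V1 fixes V_0 = 24 V.
KCL at each unknown node (sum of currents leaving = 0; resistances in Ω):
  Node 1: (V_1 - 24)/2.2 + (V_1 - 0)/22 + (V_1 - V_3)/39000 = 0
  Node 3: (V_3 - 24)/820 + (V_3 - 0)/2700 + (V_3 - V_1)/39000 = 0
Collecting terms (coefficients in siemens):
  0.5·V_1 - 0.00002564·V_3 = 10.91
  0.001616·V_3 - 0.00002564·V_1 = 0.02927
Determinant D = (0.5)(0.001616) - (-0.00002564)(-0.00002564) = 0.0008078
V_1 = [(10.91)(0.001616) - (-0.00002564)(0.02927)]/D = 21.82 V
V_3 = [(0.5)(0.02927) - (10.91)(-0.00002564)]/D = 18.46 V
The requested potential is V_3 = 18.46 V.

Final answer: V_3 = 18.46 V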